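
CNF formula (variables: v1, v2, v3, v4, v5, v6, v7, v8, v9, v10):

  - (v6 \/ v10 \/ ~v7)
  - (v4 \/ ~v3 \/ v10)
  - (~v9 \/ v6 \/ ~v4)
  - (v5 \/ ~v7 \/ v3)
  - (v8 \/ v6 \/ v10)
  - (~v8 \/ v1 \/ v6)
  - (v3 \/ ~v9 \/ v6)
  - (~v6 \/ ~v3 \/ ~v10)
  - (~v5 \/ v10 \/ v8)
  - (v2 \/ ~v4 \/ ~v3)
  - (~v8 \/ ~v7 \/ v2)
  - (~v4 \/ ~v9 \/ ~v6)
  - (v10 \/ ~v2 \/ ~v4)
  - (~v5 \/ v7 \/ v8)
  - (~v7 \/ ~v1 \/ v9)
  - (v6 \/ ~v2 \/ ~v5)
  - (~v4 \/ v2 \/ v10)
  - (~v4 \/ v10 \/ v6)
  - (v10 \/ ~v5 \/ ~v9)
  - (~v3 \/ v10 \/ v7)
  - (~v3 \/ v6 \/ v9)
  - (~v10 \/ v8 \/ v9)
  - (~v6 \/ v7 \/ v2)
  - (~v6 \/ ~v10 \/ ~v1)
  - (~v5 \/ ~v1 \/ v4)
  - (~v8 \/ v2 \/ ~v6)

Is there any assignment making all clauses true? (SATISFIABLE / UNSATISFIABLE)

Try v1 = False.
Branch on v2: take v2 = True.
The remaining clauses are satisfied by v3 = False, v4 = True, v5 = True, v6 = True, v7 = False, v8 = True, v9 = False, v10 = True.
So v1=F, v2=T, v3=F, v4=T, v5=T, v6=T, v7=F, v8=T, v9=F, v10=T is a satisfying assignment.

SATISFIABLE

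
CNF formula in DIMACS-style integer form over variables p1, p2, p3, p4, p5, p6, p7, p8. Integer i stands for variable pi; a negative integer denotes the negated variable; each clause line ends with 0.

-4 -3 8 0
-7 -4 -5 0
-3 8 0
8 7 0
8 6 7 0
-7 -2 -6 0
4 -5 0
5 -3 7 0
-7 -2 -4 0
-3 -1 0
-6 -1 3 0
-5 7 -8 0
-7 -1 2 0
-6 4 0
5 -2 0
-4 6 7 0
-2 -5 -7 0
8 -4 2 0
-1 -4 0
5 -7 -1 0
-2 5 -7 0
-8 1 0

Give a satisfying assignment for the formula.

p1=True, p2=False, p3=False, p4=False, p5=False, p6=False, p7=False, p8=True

Set p1 = True and propagate.
  then p3 is forced to False.
  then p6 is forced to False.
  then p4 is forced to False.
  then p5 is forced to False.
  then p2 is forced to False.
  then p7 is forced to False.
  then p8 is forced to True.
Check each clause:
  1. {¬p3, p8, ¬p4} — p8 is true.
  2. {¬p4, ¬p7, ¬p5} — ¬p7 is true.
  3. {p8, ¬p3} — p8 is true.
  4. {p8, p7} — p8 is true.
  5. {p8, p6, p7} — p8 is true.
  6. {¬p7, ¬p6, ¬p2} — ¬p7 is true.
  7. {p4, ¬p5} — ¬p5 is true.
  8. {¬p3, p5, p7} — ¬p3 is true.
  9. {¬p2, ¬p4, ¬p7} — ¬p7 is true.
  10. {¬p1, ¬p3} — ¬p3 is true.
  11. {p3, ¬p6, ¬p1} — ¬p6 is true.
  12. {¬p5, p7, ¬p8} — ¬p5 is true.
  13. {¬p1, p2, ¬p7} — ¬p7 is true.
  14. {p4, ¬p6} — ¬p6 is true.
  15. {p5, ¬p2} — ¬p2 is true.
  16. {¬p4, p7, p6} — ¬p4 is true.
  17. {¬p2, ¬p5, ¬p7} — ¬p7 is true.
  18. {¬p4, p8, p2} — p8 is true.
  19. {¬p4, ¬p1} — ¬p4 is true.
  20. {¬p7, p5, ¬p1} — ¬p7 is true.
  21. {¬p7, p5, ¬p2} — ¬p7 is true.
  22. {¬p8, p1} — p1 is true.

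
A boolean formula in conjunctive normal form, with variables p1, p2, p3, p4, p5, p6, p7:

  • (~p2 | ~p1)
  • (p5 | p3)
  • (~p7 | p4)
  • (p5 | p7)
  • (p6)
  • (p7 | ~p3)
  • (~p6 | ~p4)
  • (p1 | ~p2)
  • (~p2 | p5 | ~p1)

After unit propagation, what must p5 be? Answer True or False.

Unit clause (p6) sets p6 = True.
From (~p4 | ~p6) and p6 = True: p4 = False.
(~p7 | p4): since p4 = False, the clause reduces to (~p7). p7 = False.
From (p5 | p7) and p7 = False: p5 = True.

True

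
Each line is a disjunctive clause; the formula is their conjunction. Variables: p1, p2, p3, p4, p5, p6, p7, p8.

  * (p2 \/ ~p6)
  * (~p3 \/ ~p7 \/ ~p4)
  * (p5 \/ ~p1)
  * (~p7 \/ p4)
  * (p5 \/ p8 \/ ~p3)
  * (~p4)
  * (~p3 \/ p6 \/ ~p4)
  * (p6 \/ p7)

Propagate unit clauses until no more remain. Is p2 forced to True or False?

True

(~p4) is a unit clause: p4 = False.
(~p7 \/ p4): since p4 = False, the clause reduces to (~p7). p7 = False.
(p6 \/ p7): since p7 = False, the clause reduces to (p6). p6 = True.
From (~p6 \/ p2) and p6 = True: p2 = True.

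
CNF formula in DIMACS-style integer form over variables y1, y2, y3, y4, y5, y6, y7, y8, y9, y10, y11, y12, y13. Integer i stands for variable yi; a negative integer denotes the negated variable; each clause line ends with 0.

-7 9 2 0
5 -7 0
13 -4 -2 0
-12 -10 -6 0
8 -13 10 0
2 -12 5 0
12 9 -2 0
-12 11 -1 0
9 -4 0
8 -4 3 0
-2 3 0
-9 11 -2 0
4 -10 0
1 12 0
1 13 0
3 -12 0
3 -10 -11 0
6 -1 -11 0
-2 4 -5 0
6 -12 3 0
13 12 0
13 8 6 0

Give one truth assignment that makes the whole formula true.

y3 occurs only positively in the remaining clauses — set y3 = True.
y7 occurs only negated in the remaining clauses — set y7 = False.
Try y1 = True.
Set y2 = False and propagate.
For the remaining variables, y4 = False, y5 = True, y6 = False, y8 = True, y9 = False, y10 = False, y11 = False, y12 = False, y13 = True works.
Every clause has at least one true literal under this assignment.
Check each clause:
  1. (~y7 \/ y9 \/ y2) — ~y7 is true.
  2. (y5 \/ ~y7) — ~y7 is true.
  3. (y13 \/ ~y4 \/ ~y2) — ~y4 is true.
  4. (~y6 \/ ~y12 \/ ~y10) — ~y6 is true.
  5. (y10 \/ y8 \/ ~y13) — y8 is true.
  6. (~y12 \/ y2 \/ y5) — ~y12 is true.
  7. (~y2 \/ y9 \/ y12) — ~y2 is true.
  8. (~y12 \/ y11 \/ ~y1) — ~y12 is true.
  9. (~y4 \/ y9) — ~y4 is true.
  10. (~y4 \/ y8 \/ y3) — y8 is true.
  11. (~y2 \/ y3) — y3 is true.
  12. (~y9 \/ y11 \/ ~y2) — ~y2 is true.
  13. (~y10 \/ y4) — ~y10 is true.
  14. (y12 \/ y1) — y1 is true.
  15. (y1 \/ y13) — y1 is true.
  16. (~y12 \/ y3) — y3 is true.
  17. (~y11 \/ ~y10 \/ y3) — y3 is true.
  18. (~y11 \/ ~y1 \/ y6) — ~y11 is true.
  19. (~y5 \/ y4 \/ ~y2) — ~y2 is true.
  20. (y3 \/ y6 \/ ~y12) — y3 is true.
  21. (y13 \/ y12) — y13 is true.
  22. (y6 \/ y13 \/ y8) — y8 is true.

y1=T, y2=F, y3=T, y4=F, y5=T, y6=F, y7=F, y8=T, y9=F, y10=F, y11=F, y12=F, y13=T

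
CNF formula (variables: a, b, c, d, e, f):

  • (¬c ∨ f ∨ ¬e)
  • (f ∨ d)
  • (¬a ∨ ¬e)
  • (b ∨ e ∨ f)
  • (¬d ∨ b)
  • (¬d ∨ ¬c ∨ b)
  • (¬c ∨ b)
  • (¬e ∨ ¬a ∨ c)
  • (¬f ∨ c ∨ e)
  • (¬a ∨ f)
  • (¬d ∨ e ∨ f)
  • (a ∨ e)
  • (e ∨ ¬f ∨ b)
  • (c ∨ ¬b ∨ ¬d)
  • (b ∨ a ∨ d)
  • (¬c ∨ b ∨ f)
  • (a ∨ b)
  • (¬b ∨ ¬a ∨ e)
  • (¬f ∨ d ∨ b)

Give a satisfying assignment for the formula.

a=0  b=1  c=1  d=1  e=1  f=1

Branch on a: take a = False.
  then e is forced to True.
  then b is forced to True.
Try c = True.
  then f is forced to True.
d is now unconstrained; take d = True.
Every clause has at least one true literal under this assignment.
Check each clause:
  1. (¬e ∨ ¬c ∨ f) — f is true.
  2. (f ∨ d) — d is true.
  3. (¬a ∨ ¬e) — ¬a is true.
  4. (e ∨ b ∨ f) — b is true.
  5. (b ∨ ¬d) — b is true.
  6. (b ∨ ¬c ∨ ¬d) — b is true.
  7. (¬c ∨ b) — b is true.
  8. (c ∨ ¬e ∨ ¬a) — c is true.
  9. (c ∨ e ∨ ¬f) — c is true.
  10. (f ∨ ¬a) — ¬a is true.
  11. (¬d ∨ f ∨ e) — e is true.
  12. (e ∨ a) — e is true.
  13. (¬f ∨ b ∨ e) — b is true.
  14. (c ∨ ¬b ∨ ¬d) — c is true.
  15. (d ∨ b ∨ a) — b is true.
  16. (b ∨ ¬c ∨ f) — b is true.
  17. (a ∨ b) — b is true.
  18. (¬b ∨ ¬a ∨ e) — e is true.
  19. (¬f ∨ b ∨ d) — b is true.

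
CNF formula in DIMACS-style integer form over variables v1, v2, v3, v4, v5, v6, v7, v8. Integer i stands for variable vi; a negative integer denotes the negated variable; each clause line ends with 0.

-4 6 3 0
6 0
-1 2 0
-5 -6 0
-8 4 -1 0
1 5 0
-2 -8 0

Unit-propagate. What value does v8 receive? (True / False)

False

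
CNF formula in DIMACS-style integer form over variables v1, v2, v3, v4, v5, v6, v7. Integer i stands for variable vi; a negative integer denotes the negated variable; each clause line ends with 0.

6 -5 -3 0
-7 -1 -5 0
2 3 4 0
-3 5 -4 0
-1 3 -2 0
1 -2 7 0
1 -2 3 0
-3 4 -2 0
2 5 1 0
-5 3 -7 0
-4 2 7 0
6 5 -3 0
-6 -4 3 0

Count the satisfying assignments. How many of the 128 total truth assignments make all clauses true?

Split on v3, then v2.
  v3=1, v2=1: remaining (v1,v4,v5,v6,v7) ∈ {(0,1,1,1,1); (1,1,1,1,0)} — 2.
  v3=1, v2=0: 6 of the 32 assignments to (v1,v4,v5,v6,v7) work.
  v3=0, v2=1: a clause becomes empty — 0.
  v3=0, v2=0: remaining (v1,v4,v5,v6,v7) ∈ {(1,1,0,0,1)} — 1.
Total: 2 + 6 + 0 + 1 = 9.

9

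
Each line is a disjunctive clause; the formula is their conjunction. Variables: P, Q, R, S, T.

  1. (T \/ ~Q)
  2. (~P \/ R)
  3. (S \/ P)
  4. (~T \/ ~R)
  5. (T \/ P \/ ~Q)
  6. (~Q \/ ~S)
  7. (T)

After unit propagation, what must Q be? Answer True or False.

(T) is a unit clause: T = True.
From (~R \/ ~T) and T = True: R = False.
(~P \/ R) with R = False leaves only ~P, so P = False.
(S \/ P): since P = False, the clause reduces to (S). S = True.
In (~Q \/ ~S), ~S is now false; ~Q must hold, so Q = False.

False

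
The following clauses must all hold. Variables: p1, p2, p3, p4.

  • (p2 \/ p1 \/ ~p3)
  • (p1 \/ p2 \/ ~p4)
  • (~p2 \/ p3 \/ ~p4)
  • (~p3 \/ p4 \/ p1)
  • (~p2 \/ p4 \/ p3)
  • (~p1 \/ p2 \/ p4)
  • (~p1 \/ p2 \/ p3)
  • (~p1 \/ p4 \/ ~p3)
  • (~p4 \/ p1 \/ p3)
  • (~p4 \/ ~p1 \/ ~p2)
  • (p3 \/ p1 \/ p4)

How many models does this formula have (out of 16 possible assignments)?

Satisfying assignments:
  p1=F p2=T p3=T p4=T
  p1=T p2=F p3=T p4=T
That's 2 in total.

2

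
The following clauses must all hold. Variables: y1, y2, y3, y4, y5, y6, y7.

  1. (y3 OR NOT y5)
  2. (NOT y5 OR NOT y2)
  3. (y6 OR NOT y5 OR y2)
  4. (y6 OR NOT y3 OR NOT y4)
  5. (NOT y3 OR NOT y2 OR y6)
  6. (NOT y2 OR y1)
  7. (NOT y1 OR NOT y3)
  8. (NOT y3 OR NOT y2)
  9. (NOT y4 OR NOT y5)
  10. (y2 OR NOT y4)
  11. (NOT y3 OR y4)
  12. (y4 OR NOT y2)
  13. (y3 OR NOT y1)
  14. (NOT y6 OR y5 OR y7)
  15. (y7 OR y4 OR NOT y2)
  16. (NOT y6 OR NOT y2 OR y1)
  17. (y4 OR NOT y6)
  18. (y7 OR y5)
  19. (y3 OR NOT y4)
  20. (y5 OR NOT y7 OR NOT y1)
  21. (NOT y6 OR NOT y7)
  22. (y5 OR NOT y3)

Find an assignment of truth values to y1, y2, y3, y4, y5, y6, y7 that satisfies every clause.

y1=False  y2=False  y3=False  y4=False  y5=False  y6=False  y7=True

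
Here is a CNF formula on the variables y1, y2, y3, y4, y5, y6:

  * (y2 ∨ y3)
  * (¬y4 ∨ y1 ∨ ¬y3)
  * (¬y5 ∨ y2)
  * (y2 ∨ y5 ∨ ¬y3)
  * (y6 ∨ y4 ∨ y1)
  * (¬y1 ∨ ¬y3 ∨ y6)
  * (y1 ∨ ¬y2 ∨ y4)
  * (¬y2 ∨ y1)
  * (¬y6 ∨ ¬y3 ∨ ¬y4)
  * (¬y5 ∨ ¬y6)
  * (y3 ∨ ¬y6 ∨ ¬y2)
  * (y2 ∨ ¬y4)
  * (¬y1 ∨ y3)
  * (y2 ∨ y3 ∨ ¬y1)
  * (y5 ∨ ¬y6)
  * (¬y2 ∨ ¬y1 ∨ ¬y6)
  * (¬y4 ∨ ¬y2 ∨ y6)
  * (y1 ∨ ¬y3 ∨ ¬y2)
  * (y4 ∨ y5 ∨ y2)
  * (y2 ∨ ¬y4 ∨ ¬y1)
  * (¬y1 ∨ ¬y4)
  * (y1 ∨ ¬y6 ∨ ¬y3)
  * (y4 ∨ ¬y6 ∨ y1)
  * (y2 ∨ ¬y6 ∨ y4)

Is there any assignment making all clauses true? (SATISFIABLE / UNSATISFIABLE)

UNSATISFIABLE

y2 = True:
  propagation gives y1=True, y3=True, y6=True; an empty clause results — contradiction.
y2 = False:
  propagation gives y3=True, y5=False; an empty clause results — contradiction.
Every branch closes, so no satisfying assignment exists.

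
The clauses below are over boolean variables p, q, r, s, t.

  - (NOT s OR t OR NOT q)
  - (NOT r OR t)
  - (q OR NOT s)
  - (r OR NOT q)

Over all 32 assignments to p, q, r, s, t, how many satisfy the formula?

10

Case analysis on q and r:
  q=T, r=T: remaining (p,s,t) ∈ {(F,F,T); (F,T,T); (T,F,T); (T,T,T)} — 4.
  q=T, r=F: a clause becomes empty — 0.
  q=F, r=T: remaining (p,s,t) ∈ {(F,F,T); (T,F,T)} — 2.
  q=F, r=F: remaining (p,s,t) ∈ {(F,F,F); (F,F,T); (T,F,F); (T,F,T)} — 4.
Total: 4 + 0 + 2 + 4 = 10.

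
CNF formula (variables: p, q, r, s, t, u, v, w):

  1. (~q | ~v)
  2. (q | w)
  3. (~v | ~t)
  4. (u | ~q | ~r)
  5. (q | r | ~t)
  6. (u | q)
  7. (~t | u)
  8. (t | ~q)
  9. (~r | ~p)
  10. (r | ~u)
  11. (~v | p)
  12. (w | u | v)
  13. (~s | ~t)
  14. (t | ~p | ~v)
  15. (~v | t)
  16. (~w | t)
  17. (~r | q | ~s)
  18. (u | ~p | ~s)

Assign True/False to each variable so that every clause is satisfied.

Pure literal: s appears only negated; assign s = False.
Try p = False.
  then v is forced to False.
Branch on q: take q = True.
  then t is forced to True.
  then u is forced to True.
  then r is forced to True.
w is now unconstrained; take w = True.
Every clause has at least one true literal under this assignment.

p = F, q = T, r = T, s = F, t = T, u = T, v = F, w = T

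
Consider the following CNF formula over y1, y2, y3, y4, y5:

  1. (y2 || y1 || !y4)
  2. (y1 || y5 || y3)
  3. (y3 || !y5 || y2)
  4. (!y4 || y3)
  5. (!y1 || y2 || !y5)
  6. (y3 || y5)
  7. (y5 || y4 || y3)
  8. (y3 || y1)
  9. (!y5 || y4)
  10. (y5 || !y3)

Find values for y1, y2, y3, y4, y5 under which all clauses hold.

y2 occurs only positively in the remaining clauses — set y2 = True.
Branch on y1: take y1 = False.
  then y3 is forced to True.
  then y5 is forced to True.
  then y4 is forced to True.
Check each clause:
  1. (!y4 || y1 || y2) — y2 is true.
  2. (y1 || y3 || y5) — y3 is true.
  3. (y3 || y2 || !y5) — y3 is true.
  4. (y3 || !y4) — y3 is true.
  5. (y2 || !y5 || !y1) — y2 is true.
  6. (y3 || y5) — y3 is true.
  7. (y3 || y5 || y4) — y3 is true.
  8. (y3 || y1) — y3 is true.
  9. (y4 || !y5) — y4 is true.
  10. (!y3 || y5) — y5 is true.

y1=F, y2=T, y3=T, y4=T, y5=T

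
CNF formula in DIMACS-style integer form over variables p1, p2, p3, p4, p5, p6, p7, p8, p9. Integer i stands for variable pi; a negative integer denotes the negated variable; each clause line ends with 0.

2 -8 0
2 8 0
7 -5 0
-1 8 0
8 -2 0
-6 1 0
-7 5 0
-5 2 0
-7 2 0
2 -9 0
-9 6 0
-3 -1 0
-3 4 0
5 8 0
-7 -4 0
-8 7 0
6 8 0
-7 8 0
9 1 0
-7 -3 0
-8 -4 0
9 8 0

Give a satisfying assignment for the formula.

p3 occurs only negated in the remaining clauses — set p3 = False.
Try p1 = True.
  then p8 is forced to True.
  then p2 is forced to True.
  then p7 is forced to True.
  then p5 is forced to True.
  then p4 is forced to False.
Try p6 = True.
p9 is now unconstrained; take p9 = False.
Every clause has at least one true literal under this assignment.
Check each clause:
  1. (NOT p8 OR p2) — p2 is true.
  2. (p8 OR p2) — p8 is true.
  3. (p7 OR NOT p5) — p7 is true.
  4. (p8 OR NOT p1) — p8 is true.
  5. (p8 OR NOT p2) — p8 is true.
  6. (NOT p6 OR p1) — p1 is true.
  7. (NOT p7 OR p5) — p5 is true.
  8. (p2 OR NOT p5) — p2 is true.
  9. (NOT p7 OR p2) — p2 is true.
  10. (p2 OR NOT p9) — p2 is true.
  11. (NOT p9 OR p6) — p6 is true.
  12. (NOT p3 OR NOT p1) — NOT p3 is true.
  13. (NOT p3 OR p4) — NOT p3 is true.
  14. (p8 OR p5) — p8 is true.
  15. (NOT p7 OR NOT p4) — NOT p4 is true.
  16. (p7 OR NOT p8) — p7 is true.
  17. (p8 OR p6) — p8 is true.
  18. (p8 OR NOT p7) — p8 is true.
  19. (p9 OR p1) — p1 is true.
  20. (NOT p7 OR NOT p3) — NOT p3 is true.
  21. (NOT p8 OR NOT p4) — NOT p4 is true.
  22. (p9 OR p8) — p8 is true.

p1 = True, p2 = True, p3 = False, p4 = False, p5 = True, p6 = True, p7 = True, p8 = True, p9 = False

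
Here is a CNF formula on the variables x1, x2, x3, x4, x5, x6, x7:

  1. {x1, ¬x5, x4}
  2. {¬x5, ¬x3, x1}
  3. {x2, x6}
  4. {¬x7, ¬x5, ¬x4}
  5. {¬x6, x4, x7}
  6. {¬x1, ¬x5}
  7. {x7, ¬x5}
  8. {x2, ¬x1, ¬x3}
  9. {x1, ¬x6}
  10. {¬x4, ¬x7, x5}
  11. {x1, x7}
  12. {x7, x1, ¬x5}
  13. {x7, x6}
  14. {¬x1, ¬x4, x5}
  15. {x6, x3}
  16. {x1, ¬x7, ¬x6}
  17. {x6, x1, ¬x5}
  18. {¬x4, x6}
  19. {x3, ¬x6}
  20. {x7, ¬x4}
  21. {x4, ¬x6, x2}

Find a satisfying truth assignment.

x1=True  x2=True  x3=True  x4=False  x5=False  x6=False  x7=True

Check each clause:
  1. {x1, x4, ¬x5} — x1 is true.
  2. {x1, ¬x5, ¬x3} — x1 is true.
  3. {x6, x2} — x2 is true.
  4. {¬x4, ¬x5, ¬x7} — ¬x5 is true.
  5. {x7, x4, ¬x6} — ¬x6 is true.
  6. {¬x5, ¬x1} — ¬x5 is true.
  7. {x7, ¬x5} — ¬x5 is true.
  8. {¬x3, ¬x1, x2} — x2 is true.
  9. {¬x6, x1} — x1 is true.
  10. {¬x4, ¬x7, x5} — ¬x4 is true.
  11. {x7, x1} — x1 is true.
  12. {x1, x7, ¬x5} — x1 is true.
  13. {x7, x6} — x7 is true.
  14. {¬x1, x5, ¬x4} — ¬x4 is true.
  15. {x3, x6} — x3 is true.
  16. {¬x7, ¬x6, x1} — ¬x6 is true.
  17. {x1, ¬x5, x6} — x1 is true.
  18. {¬x4, x6} — ¬x4 is true.
  19. {x3, ¬x6} — ¬x6 is true.
  20. {¬x4, x7} — ¬x4 is true.
  21. {¬x6, x4, x2} — x2 is true.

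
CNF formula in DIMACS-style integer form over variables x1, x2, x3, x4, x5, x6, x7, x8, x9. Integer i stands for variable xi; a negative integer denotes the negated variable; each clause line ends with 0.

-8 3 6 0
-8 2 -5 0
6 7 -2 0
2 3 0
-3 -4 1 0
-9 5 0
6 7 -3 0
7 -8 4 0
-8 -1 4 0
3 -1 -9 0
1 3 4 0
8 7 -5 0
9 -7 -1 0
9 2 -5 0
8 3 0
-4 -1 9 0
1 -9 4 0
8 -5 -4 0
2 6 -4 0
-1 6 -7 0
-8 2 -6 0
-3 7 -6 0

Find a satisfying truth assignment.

x1 = False  x2 = False  x3 = True  x4 = False  x5 = False  x6 = False  x7 = True  x8 = False  x9 = False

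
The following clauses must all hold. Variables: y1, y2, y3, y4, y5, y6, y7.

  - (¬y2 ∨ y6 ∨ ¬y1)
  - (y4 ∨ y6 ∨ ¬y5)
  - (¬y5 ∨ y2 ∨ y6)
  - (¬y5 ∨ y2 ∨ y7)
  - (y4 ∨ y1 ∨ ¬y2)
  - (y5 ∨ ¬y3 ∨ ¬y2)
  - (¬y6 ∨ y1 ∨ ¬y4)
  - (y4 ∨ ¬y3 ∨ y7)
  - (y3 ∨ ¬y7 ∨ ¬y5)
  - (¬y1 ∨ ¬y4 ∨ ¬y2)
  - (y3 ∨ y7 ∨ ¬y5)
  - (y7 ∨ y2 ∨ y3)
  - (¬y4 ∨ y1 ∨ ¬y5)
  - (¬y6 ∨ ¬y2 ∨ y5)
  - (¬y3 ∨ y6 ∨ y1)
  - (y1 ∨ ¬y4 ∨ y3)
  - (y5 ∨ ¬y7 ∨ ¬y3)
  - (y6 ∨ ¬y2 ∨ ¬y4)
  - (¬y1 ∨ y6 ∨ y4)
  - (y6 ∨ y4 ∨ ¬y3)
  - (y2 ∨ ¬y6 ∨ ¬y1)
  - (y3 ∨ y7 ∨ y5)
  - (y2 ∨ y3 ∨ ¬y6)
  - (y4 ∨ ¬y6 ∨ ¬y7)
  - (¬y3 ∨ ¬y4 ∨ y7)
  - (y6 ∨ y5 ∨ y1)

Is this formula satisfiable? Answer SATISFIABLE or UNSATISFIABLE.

SATISFIABLE

Branch on y1: take y1 = True.
Set y2 = False and propagate.
  then y6 is forced to False.
  then y5 is forced to False.
  then y4 is forced to True.
Set y3 = False and propagate.
  then y7 is forced to True.
So y1=True, y2=False, y3=False, y4=True, y5=False, y6=False, y7=True is a satisfying assignment.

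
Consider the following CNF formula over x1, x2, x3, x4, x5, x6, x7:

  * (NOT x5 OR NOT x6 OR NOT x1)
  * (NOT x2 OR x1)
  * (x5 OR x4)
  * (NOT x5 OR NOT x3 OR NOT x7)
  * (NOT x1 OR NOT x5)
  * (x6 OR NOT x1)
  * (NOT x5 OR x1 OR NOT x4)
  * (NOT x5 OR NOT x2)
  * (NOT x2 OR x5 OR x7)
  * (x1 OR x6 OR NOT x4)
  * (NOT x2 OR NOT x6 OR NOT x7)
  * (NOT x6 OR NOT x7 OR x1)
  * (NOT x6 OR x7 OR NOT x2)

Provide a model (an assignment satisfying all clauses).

x1=False, x2=False, x3=False, x4=True, x5=False, x6=True, x7=False

Pure literal: x2 appears only negated; assign x2 = False.
x3 occurs only negated in the remaining clauses — set x3 = False.
Set x1 = False and propagate.
Branch on x4: take x4 = True.
  then x5 is forced to False.
  then x6 is forced to True.
  then x7 is forced to False.
Every clause has at least one true literal under this assignment.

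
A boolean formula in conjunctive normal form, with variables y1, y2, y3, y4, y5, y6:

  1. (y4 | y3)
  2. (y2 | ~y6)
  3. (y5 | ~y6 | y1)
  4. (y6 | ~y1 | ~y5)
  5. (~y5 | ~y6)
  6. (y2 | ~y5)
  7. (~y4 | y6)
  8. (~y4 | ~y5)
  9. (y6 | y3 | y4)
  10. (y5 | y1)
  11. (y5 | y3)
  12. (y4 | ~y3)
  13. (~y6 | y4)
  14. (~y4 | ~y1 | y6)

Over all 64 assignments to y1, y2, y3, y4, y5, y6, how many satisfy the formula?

Satisfying assignments:
  y1=1 y2=1 y3=1 y4=1 y5=0 y6=1
Count: 1.

1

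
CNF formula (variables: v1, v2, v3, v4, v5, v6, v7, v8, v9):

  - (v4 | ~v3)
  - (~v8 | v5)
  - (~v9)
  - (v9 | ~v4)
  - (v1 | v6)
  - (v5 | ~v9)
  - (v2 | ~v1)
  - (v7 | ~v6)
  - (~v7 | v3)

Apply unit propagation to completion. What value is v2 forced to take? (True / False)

(~v9) is a unit clause: v9 = False.
From (~v4 | v9) and v9 = False: v4 = False.
In (~v3 | v4), v4 is now false; ~v3 must hold, so v3 = False.
(~v7 | v3): since v3 = False, the clause reduces to (~v7). v7 = False.
(~v6 | v7) with v7 = False leaves only ~v6, so v6 = False.
In (v1 | v6), v6 is now false; v1 must hold, so v1 = True.
From (~v1 | v2) and v1 = True: v2 = True.

True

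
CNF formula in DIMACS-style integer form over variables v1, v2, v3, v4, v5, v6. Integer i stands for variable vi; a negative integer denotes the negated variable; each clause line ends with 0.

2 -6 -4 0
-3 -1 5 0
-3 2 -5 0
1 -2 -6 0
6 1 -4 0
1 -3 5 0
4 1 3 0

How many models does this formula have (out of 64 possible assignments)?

19

Split on v1, then v3.
  v1=1, v3=1: remaining (v2,v4,v5,v6) ∈ {(1,0,1,0); (1,0,1,1); (1,1,1,0); (1,1,1,1)} — 4.
  v1=1, v3=0: v5 free; 7 ways for (v2,v4,v6) × 2^1 = 14.
  v1=0, v3=1: remaining (v2,v4,v5,v6) ∈ {(1,0,1,0)} — 1.
  v1=0, v3=0: a clause becomes empty — 0.
Total: 4 + 14 + 1 + 0 = 19.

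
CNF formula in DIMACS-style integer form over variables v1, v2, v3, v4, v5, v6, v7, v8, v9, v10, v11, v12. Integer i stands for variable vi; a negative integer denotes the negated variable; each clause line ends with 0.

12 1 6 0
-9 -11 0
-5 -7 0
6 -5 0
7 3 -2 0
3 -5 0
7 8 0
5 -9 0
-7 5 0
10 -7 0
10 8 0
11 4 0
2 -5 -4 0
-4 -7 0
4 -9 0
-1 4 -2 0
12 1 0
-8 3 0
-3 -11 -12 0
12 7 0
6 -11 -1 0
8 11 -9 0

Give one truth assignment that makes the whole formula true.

v1=1, v2=1, v3=1, v4=1, v5=1, v6=1, v7=0, v8=1, v9=0, v10=0, v11=0, v12=1

Check each clause:
  1. (v12 || v6 || v1) — v1 is true.
  2. (!v11 || !v9) — !v11 is true.
  3. (!v5 || !v7) — !v7 is true.
  4. (!v5 || v6) — v6 is true.
  5. (v3 || v7 || !v2) — v3 is true.
  6. (!v5 || v3) — v3 is true.
  7. (v8 || v7) — v8 is true.
  8. (v5 || !v9) — v5 is true.
  9. (v5 || !v7) — !v7 is true.
  10. (!v7 || v10) — !v7 is true.
  11. (v10 || v8) — v8 is true.
  12. (v11 || v4) — v4 is true.
  13. (!v5 || !v4 || v2) — v2 is true.
  14. (!v7 || !v4) — !v7 is true.
  15. (!v9 || v4) — v4 is true.
  16. (!v1 || !v2 || v4) — v4 is true.
  17. (v1 || v12) — v1 is true.
  18. (v3 || !v8) — v3 is true.
  19. (!v12 || !v11 || !v3) — !v11 is true.
  20. (v12 || v7) — v12 is true.
  21. (!v1 || !v11 || v6) — !v11 is true.
  22. (v11 || v8 || !v9) — v8 is true.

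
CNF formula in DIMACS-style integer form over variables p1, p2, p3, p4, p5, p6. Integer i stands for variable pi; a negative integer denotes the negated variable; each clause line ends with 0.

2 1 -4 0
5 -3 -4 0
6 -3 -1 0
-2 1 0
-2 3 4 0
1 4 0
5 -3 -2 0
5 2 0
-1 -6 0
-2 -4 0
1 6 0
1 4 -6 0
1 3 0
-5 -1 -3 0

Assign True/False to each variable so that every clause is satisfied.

p1=True, p2=False, p3=False, p4=False, p5=True, p6=False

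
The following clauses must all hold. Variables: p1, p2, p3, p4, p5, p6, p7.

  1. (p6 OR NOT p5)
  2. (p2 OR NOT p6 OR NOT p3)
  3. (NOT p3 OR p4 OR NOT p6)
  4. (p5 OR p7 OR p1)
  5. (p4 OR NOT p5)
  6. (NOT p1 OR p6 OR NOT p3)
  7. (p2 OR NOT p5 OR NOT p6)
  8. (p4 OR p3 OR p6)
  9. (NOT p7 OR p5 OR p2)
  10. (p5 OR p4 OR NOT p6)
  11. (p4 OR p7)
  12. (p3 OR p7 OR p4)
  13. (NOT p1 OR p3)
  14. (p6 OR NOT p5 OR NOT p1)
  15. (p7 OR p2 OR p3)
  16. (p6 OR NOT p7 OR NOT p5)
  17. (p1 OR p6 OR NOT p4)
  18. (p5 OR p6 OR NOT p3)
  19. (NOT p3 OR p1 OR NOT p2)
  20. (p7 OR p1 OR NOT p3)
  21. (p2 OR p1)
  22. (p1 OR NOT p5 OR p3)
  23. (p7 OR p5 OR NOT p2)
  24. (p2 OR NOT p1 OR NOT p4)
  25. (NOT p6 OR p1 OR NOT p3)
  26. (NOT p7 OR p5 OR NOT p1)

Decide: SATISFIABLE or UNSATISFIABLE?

SATISFIABLE

Branch on p1: take p1 = True.
  then p3 is forced to True.
  then p6 is forced to True.
  then p2 is forced to True.
  then p4 is forced to True.
Try p5 = True.
p7 is now unconstrained; take p7 = True.
Every clause has at least one true literal under this assignment.
So p1=1, p2=1, p3=1, p4=1, p5=1, p6=1, p7=1 is a satisfying assignment.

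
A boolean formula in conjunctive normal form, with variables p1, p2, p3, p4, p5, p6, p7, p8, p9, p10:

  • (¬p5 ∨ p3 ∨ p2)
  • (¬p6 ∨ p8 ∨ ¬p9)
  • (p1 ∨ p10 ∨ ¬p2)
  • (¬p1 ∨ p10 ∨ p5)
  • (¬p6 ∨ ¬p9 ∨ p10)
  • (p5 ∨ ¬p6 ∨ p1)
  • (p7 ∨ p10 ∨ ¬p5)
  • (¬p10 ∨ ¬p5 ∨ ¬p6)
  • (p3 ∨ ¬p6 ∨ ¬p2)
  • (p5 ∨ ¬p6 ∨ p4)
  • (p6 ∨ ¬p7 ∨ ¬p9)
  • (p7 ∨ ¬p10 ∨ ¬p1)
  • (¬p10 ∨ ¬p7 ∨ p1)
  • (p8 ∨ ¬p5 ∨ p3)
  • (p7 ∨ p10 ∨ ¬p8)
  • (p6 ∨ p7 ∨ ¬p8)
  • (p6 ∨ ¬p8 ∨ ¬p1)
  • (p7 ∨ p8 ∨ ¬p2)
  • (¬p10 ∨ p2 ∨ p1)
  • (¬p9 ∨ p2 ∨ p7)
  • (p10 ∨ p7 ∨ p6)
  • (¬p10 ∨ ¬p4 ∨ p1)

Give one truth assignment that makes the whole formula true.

p1 = F, p2 = F, p3 = T, p4 = T, p5 = T, p6 = F, p7 = T, p8 = F, p9 = F, p10 = F

Check each clause:
  1. (¬p5 ∨ p2 ∨ p3) — p3 is true.
  2. (¬p9 ∨ ¬p6 ∨ p8) — ¬p6 is true.
  3. (¬p2 ∨ p1 ∨ p10) — ¬p2 is true.
  4. (¬p1 ∨ p5 ∨ p10) — p5 is true.
  5. (¬p6 ∨ ¬p9 ∨ p10) — ¬p6 is true.
  6. (¬p6 ∨ p5 ∨ p1) — ¬p6 is true.
  7. (p7 ∨ p10 ∨ ¬p5) — p7 is true.
  8. (¬p5 ∨ ¬p6 ∨ ¬p10) — ¬p6 is true.
  9. (p3 ∨ ¬p2 ∨ ¬p6) — ¬p6 is true.
  10. (p5 ∨ p4 ∨ ¬p6) — ¬p6 is true.
  11. (¬p9 ∨ p6 ∨ ¬p7) — ¬p9 is true.
  12. (¬p10 ∨ ¬p1 ∨ p7) — ¬p10 is true.
  13. (¬p10 ∨ ¬p7 ∨ p1) — ¬p10 is true.
  14. (p3 ∨ p8 ∨ ¬p5) — p3 is true.
  15. (¬p8 ∨ p7 ∨ p10) — ¬p8 is true.
  16. (¬p8 ∨ p6 ∨ p7) — ¬p8 is true.
  17. (¬p8 ∨ p6 ∨ ¬p1) — ¬p8 is true.
  18. (¬p2 ∨ p7 ∨ p8) — ¬p2 is true.
  19. (p2 ∨ ¬p10 ∨ p1) — ¬p10 is true.
  20. (¬p9 ∨ p2 ∨ p7) — p7 is true.
  21. (p6 ∨ p10 ∨ p7) — p7 is true.
  22. (¬p4 ∨ p1 ∨ ¬p10) — ¬p10 is true.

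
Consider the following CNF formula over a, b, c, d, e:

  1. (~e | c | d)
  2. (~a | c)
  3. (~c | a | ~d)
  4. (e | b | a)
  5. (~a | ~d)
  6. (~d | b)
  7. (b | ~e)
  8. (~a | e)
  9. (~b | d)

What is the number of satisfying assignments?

2

The models are:
  a=0 b=1 c=0 d=1 e=0
  a=0 b=1 c=0 d=1 e=1
That's 2 in total.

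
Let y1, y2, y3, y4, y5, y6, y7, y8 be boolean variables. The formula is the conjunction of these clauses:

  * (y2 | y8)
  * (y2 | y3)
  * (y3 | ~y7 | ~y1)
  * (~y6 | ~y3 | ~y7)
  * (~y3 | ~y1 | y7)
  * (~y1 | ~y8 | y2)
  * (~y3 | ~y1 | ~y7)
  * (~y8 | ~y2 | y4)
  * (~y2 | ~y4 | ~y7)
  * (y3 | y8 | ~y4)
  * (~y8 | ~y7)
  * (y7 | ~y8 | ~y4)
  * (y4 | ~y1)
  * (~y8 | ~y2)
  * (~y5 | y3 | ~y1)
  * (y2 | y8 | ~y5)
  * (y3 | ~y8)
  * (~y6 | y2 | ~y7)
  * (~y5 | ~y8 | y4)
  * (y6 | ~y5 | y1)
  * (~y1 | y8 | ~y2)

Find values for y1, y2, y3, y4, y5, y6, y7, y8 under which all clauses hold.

y1=0, y2=1, y3=0, y4=0, y5=0, y6=1, y7=1, y8=0

y5 occurs only negated in the remaining clauses — set y5 = False.
Try y1 = False.
The remaining clauses are satisfied by y2 = True, y3 = False, y4 = False, y6 = True, y7 = True, y8 = False.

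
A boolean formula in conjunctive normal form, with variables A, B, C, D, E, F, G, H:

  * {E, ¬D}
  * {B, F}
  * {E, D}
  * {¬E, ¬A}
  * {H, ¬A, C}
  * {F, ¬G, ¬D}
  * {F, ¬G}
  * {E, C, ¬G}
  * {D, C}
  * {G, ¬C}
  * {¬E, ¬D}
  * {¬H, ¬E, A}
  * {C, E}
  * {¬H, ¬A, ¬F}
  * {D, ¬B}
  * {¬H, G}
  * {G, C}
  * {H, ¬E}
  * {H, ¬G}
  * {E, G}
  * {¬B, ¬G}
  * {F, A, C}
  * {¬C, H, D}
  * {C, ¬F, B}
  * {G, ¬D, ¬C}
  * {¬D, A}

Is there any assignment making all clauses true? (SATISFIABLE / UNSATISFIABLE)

UNSATISFIABLE

C = True:
  propagation gives G=True, F=True, H=True, A=False; an empty clause results — contradiction.
C = False:
  propagation gives D=True, E=True; an empty clause results — contradiction.
Every branch closes, so no satisfying assignment exists.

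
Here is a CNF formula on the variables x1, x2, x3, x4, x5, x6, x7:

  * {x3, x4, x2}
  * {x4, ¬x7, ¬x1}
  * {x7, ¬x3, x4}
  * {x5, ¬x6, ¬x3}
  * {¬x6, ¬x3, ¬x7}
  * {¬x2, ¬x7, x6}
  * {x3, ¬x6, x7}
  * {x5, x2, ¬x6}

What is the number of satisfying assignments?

42

Split on x3, then x6.
  x3=1, x6=1: remaining (x1,x2,x4,x5,x7) ∈ {(0,0,1,1,0); (0,1,1,1,0); (1,0,1,1,0); (1,1,1,1,0)} — 4.
  x3=1, x6=0: x5 free; 7 ways for (x1,x2,x4,x7) × 2^1 = 14.
  x3=0, x6=1: 8 of the 32 assignments to (x1,x2,x4,x5,x7) work.
  x3=0, x6=0: x1, x5 free; 4 ways for (x2,x4,x7) × 2^2 = 16.
Total: 4 + 14 + 8 + 16 = 42.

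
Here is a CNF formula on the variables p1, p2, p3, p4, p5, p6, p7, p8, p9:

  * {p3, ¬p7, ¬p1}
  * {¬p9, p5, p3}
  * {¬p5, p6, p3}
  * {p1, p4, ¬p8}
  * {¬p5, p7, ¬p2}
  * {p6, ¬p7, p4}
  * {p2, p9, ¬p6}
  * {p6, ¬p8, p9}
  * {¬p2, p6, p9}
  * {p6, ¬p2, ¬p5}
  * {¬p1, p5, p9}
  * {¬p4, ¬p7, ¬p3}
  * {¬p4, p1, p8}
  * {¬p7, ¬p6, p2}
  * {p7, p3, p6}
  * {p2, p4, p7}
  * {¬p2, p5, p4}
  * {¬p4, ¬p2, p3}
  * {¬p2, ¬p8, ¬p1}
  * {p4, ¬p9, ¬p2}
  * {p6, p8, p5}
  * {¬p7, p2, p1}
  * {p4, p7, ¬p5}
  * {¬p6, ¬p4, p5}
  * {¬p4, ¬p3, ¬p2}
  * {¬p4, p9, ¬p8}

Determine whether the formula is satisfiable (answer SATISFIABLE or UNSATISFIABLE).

Try p1 = True.
Try p2 = False.
For the remaining variables, p3 = True, p4 = True, p5 = True, p6 = True, p7 = False, p8 = False, p9 = True works.
Every clause has at least one true literal under this assignment.
So p1=True  p2=False  p3=True  p4=True  p5=True  p6=True  p7=False  p8=False  p9=True is a satisfying assignment.

SATISFIABLE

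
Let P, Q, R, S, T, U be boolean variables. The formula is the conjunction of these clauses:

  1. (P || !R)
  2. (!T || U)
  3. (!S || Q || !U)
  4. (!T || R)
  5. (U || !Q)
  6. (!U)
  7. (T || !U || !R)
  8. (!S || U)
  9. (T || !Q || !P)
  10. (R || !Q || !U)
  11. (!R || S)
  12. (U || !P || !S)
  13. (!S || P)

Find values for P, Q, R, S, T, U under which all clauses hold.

P = False, Q = False, R = False, S = False, T = False, U = False

(!U) is a unit clause, so U = False.
The clause (!T) is unit: T must be False.
Unit propagation: (!Q) forces Q = False.
The clause (!S) is unit: S must be False.
Unit propagation: (!R) forces R = False.
P is now unconstrained; take P = False.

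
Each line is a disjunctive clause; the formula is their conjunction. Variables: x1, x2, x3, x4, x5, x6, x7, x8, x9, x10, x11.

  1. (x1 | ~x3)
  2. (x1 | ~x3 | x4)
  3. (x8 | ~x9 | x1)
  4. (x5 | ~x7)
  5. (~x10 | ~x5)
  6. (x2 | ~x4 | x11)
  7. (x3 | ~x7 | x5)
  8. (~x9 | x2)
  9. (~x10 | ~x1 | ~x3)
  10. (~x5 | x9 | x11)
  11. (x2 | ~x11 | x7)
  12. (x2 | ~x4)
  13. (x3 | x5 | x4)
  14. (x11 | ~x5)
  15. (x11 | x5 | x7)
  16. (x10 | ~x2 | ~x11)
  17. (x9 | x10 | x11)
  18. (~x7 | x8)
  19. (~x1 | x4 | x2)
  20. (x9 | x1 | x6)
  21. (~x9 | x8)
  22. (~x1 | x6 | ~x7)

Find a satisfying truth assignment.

x1 = F  x2 = T  x3 = F  x4 = T  x5 = F  x6 = T  x7 = F  x8 = T  x9 = F  x10 = T  x11 = T

x6 occurs only positively in the remaining clauses — set x6 = True.
x8 occurs only positively in the remaining clauses — set x8 = True.
Set x1 = False and propagate.
  then x3 is forced to False.
The remaining clauses are satisfied by x2 = True, x4 = True, x5 = False, x7 = False, x9 = False, x10 = True, x11 = True.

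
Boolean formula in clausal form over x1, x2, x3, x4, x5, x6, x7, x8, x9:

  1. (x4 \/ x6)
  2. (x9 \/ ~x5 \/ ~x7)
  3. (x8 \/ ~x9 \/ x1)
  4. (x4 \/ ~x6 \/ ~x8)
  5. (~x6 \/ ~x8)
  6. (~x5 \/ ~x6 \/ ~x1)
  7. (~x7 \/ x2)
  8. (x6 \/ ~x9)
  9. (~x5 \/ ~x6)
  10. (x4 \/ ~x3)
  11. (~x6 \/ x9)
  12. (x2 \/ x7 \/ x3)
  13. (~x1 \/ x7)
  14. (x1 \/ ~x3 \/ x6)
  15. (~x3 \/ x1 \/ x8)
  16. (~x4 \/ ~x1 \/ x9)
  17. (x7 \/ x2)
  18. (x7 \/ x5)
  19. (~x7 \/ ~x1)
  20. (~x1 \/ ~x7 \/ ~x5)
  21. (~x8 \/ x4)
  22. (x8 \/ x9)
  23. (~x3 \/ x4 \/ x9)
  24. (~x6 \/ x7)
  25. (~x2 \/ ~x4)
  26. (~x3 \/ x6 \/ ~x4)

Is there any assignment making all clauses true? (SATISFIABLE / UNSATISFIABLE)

UNSATISFIABLE

x6 = True:
  propagation gives x8=False, x5=False, x9=True, x1=True; an empty clause results — contradiction.
x6 = False:
  propagation gives x4=True, x9=False, x1=False, x3=False; an empty clause results — contradiction.
Every branch closes, so no satisfying assignment exists.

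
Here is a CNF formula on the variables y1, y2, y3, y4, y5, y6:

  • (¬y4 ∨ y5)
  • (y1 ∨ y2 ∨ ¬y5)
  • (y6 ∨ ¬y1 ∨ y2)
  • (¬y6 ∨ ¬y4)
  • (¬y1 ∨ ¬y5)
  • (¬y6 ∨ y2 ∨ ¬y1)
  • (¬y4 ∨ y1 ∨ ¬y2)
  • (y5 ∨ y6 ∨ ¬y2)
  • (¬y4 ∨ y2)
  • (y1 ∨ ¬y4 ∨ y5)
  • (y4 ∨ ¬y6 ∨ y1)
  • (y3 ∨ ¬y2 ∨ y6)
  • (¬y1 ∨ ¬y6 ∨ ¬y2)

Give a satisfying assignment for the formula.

y1 = F, y2 = F, y3 = T, y4 = F, y5 = F, y6 = F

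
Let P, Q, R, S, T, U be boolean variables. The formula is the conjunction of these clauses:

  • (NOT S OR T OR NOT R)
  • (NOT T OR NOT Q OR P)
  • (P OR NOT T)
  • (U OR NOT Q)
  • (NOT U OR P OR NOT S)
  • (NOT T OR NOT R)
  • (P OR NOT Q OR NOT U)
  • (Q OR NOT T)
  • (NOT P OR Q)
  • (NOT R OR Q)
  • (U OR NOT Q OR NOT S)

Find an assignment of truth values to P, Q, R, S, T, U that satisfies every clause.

P=1  Q=1  R=0  S=1  T=1  U=1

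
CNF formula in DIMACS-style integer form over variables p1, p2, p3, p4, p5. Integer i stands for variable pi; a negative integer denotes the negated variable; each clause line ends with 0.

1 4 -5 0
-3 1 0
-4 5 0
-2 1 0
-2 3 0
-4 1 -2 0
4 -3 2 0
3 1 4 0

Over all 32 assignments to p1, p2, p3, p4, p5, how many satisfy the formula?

Split on p1, then p4.
  p1=1, p4=1: remaining (p2,p3,p5) ∈ {(0,0,1); (0,1,1); (1,1,1)} — 3.
  p1=1, p4=0: remaining (p2,p3,p5) ∈ {(0,0,0); (0,0,1); (1,1,0); (1,1,1)} — 4.
  p1=0, p4=1: remaining (p2,p3,p5) ∈ {(0,0,1)} — 1.
  p1=0, p4=0: a clause becomes empty — 0.
Total: 3 + 4 + 1 + 0 = 8.

8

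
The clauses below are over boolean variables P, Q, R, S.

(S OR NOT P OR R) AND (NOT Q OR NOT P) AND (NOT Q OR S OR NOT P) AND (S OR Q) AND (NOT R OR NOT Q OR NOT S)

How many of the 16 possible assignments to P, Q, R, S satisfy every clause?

7

The models are:
  P=F Q=F R=F S=T
  P=F Q=F R=T S=T
  P=F Q=T R=F S=F
  P=F Q=T R=F S=T
  P=F Q=T R=T S=F
  P=T Q=F R=F S=T
  P=T Q=F R=T S=T
Count: 7.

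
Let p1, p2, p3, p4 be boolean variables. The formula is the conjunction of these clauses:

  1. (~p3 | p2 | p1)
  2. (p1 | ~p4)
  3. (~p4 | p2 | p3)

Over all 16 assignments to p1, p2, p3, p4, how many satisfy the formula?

Case analysis on p1 and p2:
  p1=1, p2=1: remaining (p3,p4) ∈ {(0,0); (0,1); (1,0); (1,1)} — 4.
  p1=1, p2=0: remaining (p3,p4) ∈ {(0,0); (1,0); (1,1)} — 3.
  p1=0, p2=1: remaining (p3,p4) ∈ {(0,0); (1,0)} — 2.
  p1=0, p2=0: remaining (p3,p4) ∈ {(0,0)} — 1.
Total: 4 + 3 + 2 + 1 = 10.

10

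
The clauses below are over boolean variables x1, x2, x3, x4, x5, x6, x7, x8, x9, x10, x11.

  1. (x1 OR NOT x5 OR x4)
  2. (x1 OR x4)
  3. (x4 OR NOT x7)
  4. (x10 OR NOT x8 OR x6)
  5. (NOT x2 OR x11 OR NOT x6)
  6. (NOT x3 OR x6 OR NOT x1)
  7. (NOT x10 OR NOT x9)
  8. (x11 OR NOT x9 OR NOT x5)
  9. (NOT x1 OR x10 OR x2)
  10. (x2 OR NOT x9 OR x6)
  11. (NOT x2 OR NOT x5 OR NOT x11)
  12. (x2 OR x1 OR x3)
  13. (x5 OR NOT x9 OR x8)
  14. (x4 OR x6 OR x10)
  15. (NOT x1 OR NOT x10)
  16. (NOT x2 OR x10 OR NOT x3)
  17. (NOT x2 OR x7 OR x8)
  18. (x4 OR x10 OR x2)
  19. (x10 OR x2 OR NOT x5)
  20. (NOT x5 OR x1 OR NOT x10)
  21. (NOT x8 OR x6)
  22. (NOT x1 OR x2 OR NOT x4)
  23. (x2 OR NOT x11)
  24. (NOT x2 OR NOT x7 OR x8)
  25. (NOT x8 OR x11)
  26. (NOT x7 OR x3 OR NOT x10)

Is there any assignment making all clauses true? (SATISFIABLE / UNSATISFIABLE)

SATISFIABLE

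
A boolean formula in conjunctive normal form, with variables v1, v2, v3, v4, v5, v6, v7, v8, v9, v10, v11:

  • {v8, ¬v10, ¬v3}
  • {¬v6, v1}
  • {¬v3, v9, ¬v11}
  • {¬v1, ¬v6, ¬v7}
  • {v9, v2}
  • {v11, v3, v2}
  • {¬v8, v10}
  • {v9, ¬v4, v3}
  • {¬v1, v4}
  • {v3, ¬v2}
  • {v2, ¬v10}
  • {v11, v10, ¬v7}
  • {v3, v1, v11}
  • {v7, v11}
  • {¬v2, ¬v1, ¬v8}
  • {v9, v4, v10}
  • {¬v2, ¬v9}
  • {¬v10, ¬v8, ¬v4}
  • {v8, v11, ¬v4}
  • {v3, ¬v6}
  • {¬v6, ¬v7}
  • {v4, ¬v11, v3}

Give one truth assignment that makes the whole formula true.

v1 = F  v2 = F  v3 = F  v4 = T  v5 = T  v6 = F  v7 = F  v8 = F  v9 = T  v10 = F  v11 = T

v6 occurs only negated in the remaining clauses — set v6 = False.
Branch on v1: take v1 = False.
For the remaining variables, v2 = False, v3 = False, v4 = True, v5 = True, v7 = False, v8 = False, v9 = True, v10 = False, v11 = True works.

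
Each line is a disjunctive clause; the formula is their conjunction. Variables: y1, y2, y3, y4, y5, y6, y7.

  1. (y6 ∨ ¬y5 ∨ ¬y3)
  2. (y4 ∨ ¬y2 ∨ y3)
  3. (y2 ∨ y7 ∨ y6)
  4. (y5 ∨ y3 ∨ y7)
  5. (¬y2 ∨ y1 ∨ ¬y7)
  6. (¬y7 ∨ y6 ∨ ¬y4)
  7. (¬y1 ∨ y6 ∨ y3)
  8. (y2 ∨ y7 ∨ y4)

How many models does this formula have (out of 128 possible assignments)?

48

Split on y7, then y2.
  y7=1, y2=1: 7 of the 32 assignments to (y1,y3,y4,y5,y6) work.
  y7=1, y2=0: 20 of the 32 assignments to (y1,y3,y4,y5,y6) work.
  y7=0, y2=1: 15 of the 32 assignments to (y1,y3,y4,y5,y6) work.
  y7=0, y2=0: y1 free; 3 ways for (y3,y4,y5,y6) × 2^1 = 6.
Total: 7 + 20 + 15 + 6 = 48.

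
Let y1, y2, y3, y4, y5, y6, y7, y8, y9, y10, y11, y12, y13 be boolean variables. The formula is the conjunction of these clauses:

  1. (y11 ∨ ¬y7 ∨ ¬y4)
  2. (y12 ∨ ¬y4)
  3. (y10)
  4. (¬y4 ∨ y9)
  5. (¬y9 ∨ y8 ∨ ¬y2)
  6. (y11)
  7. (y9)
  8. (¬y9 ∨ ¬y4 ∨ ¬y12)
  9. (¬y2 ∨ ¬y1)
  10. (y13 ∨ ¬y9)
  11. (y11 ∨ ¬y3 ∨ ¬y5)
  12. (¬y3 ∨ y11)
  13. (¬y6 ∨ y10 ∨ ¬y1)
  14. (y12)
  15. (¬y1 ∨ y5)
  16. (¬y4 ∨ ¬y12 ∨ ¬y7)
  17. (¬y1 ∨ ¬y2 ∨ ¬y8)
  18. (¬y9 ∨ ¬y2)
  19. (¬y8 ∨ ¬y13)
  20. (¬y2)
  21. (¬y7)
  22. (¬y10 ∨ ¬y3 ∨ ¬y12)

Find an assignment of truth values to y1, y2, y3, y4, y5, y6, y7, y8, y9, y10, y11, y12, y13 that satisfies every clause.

y1=F, y2=F, y3=F, y4=F, y5=F, y6=T, y7=F, y8=F, y9=T, y10=T, y11=T, y12=T, y13=T

Check each clause:
  1. (¬y7 ∨ y11 ∨ ¬y4) — ¬y7 is true.
  2. (y12 ∨ ¬y4) — y12 is true.
  3. (y10) — y10 is true.
  4. (y9 ∨ ¬y4) — y9 is true.
  5. (¬y9 ∨ ¬y2 ∨ y8) — ¬y2 is true.
  6. (y11) — y11 is true.
  7. (y9) — y9 is true.
  8. (¬y12 ∨ ¬y4 ∨ ¬y9) — ¬y4 is true.
  9. (¬y1 ∨ ¬y2) — ¬y2 is true.
  10. (y13 ∨ ¬y9) — y13 is true.
  11. (y11 ∨ ¬y3 ∨ ¬y5) — y11 is true.
  12. (y11 ∨ ¬y3) — y11 is true.
  13. (¬y6 ∨ ¬y1 ∨ y10) — y10 is true.
  14. (y12) — y12 is true.
  15. (¬y1 ∨ y5) — ¬y1 is true.
  16. (¬y12 ∨ ¬y4 ∨ ¬y7) — ¬y7 is true.
  17. (¬y8 ∨ ¬y2 ∨ ¬y1) — ¬y8 is true.
  18. (¬y9 ∨ ¬y2) — ¬y2 is true.
  19. (¬y8 ∨ ¬y13) — ¬y8 is true.
  20. (¬y2) — ¬y2 is true.
  21. (¬y7) — ¬y7 is true.
  22. (¬y3 ∨ ¬y10 ∨ ¬y12) — ¬y3 is true.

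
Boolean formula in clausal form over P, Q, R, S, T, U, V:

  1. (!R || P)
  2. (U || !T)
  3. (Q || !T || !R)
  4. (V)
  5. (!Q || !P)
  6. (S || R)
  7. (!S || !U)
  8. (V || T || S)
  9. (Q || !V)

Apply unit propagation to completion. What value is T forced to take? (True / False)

False

(V) stands alone — V = True.
From (!V || Q) and V = True: Q = True.
(!Q || !P) with Q = True leaves only !P, so P = False.
From (!R || P) and P = False: R = False.
From (S || R) and R = False: S = True.
From (!S || !U) and S = True: U = False.
(U || !T) with U = False leaves only !T, so T = False.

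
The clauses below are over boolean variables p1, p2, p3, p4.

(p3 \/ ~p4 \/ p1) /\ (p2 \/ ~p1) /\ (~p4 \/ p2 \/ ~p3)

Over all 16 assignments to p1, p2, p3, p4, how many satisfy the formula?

Case analysis on p1 and p2:
  p1=T, p2=T: remaining (p3,p4) ∈ {(F,F); (F,T); (T,F); (T,T)} — 4.
  p1=T, p2=F: a clause becomes empty — 0.
  p1=F, p2=T: remaining (p3,p4) ∈ {(F,F); (T,F); (T,T)} — 3.
  p1=F, p2=F: remaining (p3,p4) ∈ {(F,F); (T,F)} — 2.
Total: 4 + 0 + 3 + 2 = 9.

9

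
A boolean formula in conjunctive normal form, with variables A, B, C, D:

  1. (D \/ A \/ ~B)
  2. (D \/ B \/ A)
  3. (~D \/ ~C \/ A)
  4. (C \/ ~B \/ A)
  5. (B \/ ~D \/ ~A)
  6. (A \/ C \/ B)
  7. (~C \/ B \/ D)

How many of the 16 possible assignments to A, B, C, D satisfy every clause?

Satisfying assignments:
  A=1 B=0 C=0 D=0
  A=1 B=1 C=0 D=0
  A=1 B=1 C=0 D=1
  A=1 B=1 C=1 D=0
  A=1 B=1 C=1 D=1
That's 5 in total.

5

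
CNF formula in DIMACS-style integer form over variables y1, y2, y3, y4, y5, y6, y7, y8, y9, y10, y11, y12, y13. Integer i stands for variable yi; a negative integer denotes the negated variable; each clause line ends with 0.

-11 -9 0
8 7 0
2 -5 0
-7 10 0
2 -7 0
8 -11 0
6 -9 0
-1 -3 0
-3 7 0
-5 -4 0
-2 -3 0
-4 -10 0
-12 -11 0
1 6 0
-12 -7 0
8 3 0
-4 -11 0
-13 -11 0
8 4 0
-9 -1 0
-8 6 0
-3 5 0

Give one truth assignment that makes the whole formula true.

Pure literal: y6 appears only positively; assign y6 = True.
y9 occurs only negated in the remaining clauses — set y9 = False.
Try y1 = False.
Set y2 = False and propagate.
  then y5 is forced to False.
  then y7 is forced to False.
  then y8 is forced to True.
  then y3 is forced to False.
Set y4 = False and propagate.
For the remaining variables, y10 = False, y11 = False, y12 = False, y13 = False works.

y1=False, y2=False, y3=False, y4=False, y5=False, y6=True, y7=False, y8=True, y9=False, y10=False, y11=False, y12=False, y13=False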